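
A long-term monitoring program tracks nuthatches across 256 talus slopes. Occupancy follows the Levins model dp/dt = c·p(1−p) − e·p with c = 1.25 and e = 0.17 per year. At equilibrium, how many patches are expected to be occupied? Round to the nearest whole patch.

p* = 1 − e/c = 1 − 0.17/1.25 = 0.8640.
Expected occupied patches = N × p* = 256 × 0.8640 = 221.18 ≈ 221.

221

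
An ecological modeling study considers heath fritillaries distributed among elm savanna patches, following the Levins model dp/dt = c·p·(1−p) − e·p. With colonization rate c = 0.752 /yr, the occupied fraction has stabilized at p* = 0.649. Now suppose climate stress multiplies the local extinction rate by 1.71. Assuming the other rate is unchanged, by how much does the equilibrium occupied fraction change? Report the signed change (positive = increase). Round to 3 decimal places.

Balance c(1−p*) = e gives e = 0.752×(1 − 0.64900) = 0.26395.
New p* = 1 − e/c = 1 − 0.45135/0.75200 = 0.39980.
Δp* = 0.39980 − 0.64900 = -0.24920.

-0.249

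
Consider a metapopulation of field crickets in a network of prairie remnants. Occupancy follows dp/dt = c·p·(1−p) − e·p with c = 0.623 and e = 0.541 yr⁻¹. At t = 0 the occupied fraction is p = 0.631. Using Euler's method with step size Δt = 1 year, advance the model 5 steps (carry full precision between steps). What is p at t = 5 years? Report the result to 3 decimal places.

Update rule: p ← p + [c·p·(1−p) − e·p]·Δt with Δt = 1.
t = 1: p = 0.63100 + (-0.19631) = 0.43469
t = 2: p = 0.43469 + (-0.08207) = 0.35261
t = 3: p = 0.35261 + (-0.04855) = 0.30407
t = 4: p = 0.30407 + (-0.03267) = 0.27140
t = 5: p = 0.27140 + (-0.02363) = 0.24777

0.248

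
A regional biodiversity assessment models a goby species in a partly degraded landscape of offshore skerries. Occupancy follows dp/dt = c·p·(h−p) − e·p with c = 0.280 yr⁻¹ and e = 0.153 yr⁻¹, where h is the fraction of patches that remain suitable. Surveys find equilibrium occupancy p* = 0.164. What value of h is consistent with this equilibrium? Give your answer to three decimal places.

At equilibrium c(h−p*) = e, so h = p* + e/c.
h = 0.164 + 0.153/0.280 = 0.164 + 0.5464 = 0.7104.

0.710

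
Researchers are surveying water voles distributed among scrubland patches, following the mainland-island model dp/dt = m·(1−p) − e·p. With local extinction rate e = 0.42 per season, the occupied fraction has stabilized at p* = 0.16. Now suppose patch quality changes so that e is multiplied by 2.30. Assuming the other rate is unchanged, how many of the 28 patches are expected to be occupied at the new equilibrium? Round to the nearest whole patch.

2

Balance m(1−p*) = e·p* gives m = e·p*/(1−p*) = 0.42×0.16000/0.84000 = 0.08000.
New p* = m/(m+e) = 0.08000/(0.08000+0.96600) = 0.07648.
Expected occupied = 28 × 0.07648 = 2.14 ≈ 2.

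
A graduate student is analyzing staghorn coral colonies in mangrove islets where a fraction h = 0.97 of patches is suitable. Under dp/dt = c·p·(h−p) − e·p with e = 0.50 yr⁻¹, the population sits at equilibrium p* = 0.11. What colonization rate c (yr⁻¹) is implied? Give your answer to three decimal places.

At equilibrium c(h−p*) = e, so c = e/(h−p*).
c = 0.50/(0.97 − 0.11) = 0.50/0.8600 = 0.5814.

0.581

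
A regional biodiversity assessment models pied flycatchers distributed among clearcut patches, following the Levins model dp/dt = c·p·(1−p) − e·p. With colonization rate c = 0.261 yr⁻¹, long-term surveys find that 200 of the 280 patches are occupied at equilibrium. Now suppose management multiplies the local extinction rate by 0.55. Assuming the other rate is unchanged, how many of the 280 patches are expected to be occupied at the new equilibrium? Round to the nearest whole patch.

236

Observed p* = 200/280 = 0.71429.
Balance c(1−p*) = e gives e = 0.261×(1 − 0.71429) = 0.07457.
New p* = 1 − e/c = 1 − 0.04101/0.26100 = 0.84287.
Expected occupied = 280 × 0.84287 = 236.00 ≈ 236.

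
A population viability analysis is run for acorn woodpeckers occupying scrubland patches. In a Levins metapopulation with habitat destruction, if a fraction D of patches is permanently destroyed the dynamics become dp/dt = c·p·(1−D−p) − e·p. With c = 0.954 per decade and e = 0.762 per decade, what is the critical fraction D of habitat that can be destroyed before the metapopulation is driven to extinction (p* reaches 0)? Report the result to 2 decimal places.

0.20

The nontrivial equilibrium is p* = (1−D) − e/c; extinction occurs when this hits zero.
So D_crit = 1 − e/c = 1 − 0.762/0.954 = 1 − 0.7987 = 0.2013.
This equals the undisturbed p*, a classic result of Lande's extension.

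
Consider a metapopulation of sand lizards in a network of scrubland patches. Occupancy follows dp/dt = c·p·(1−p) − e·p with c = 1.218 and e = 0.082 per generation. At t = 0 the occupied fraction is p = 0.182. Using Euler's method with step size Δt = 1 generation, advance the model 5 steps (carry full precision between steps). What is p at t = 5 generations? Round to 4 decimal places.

Update rule: p ← p + [c·p·(1−p) − e·p]·Δt with Δt = 1.
  1  |  dp/dt·Δt = +0.166407  |  p_1 = 0.348407
  2  |  dp/dt·Δt = +0.247940  |  p_2 = 0.596347
  3  |  dp/dt·Δt = +0.244293  |  p_3 = 0.840640
  4  |  dp/dt·Δt = +0.094236  |  p_4 = 0.934876
  5  |  dp/dt·Δt = -0.002505  |  p_5 = 0.932371

0.9324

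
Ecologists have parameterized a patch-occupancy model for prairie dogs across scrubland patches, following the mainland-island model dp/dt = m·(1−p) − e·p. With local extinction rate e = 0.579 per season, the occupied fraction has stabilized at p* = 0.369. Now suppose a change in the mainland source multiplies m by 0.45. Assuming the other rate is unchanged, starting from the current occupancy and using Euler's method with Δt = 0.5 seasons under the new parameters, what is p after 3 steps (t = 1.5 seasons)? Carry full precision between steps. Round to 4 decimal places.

Balance m(1−p*) = e·p* gives m = e·p*/(1−p*) = 0.579×0.36900/0.63100 = 0.33859.
Starting from p₀ = 0.36900; update p ← p + (dp/dt)·Δt with the new parameters.
t = 0.5: p = 0.36900 + (-0.05875) = 0.31025
t = 1: p = 0.31025 + (-0.03727) = 0.27298
t = 1.5: p = 0.27298 + (-0.02364) = 0.24934

0.2493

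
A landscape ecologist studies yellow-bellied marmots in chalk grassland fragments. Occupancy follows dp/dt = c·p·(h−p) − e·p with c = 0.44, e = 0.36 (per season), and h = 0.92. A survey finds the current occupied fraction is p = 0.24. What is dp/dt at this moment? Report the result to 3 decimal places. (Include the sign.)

Colonization term: c·p·(h−p) = 0.44×0.24×0.6800 = 0.07181.
Extinction term: e·p = 0.08640.
dp/dt = 0.07181 − 0.08640 = -0.01459.

-0.015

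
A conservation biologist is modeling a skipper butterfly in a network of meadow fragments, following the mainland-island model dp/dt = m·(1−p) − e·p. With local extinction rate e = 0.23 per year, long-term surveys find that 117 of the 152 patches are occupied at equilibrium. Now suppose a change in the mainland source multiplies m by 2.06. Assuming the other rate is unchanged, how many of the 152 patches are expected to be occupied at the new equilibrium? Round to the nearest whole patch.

Observed p* = 117/152 = 0.76974.
Balance m(1−p*) = e·p* gives m = e·p*/(1−p*) = 0.23×0.76974/0.23026 = 0.76887.
New p* = m/(m+e) = 1.58387/(1.58387+0.23000) = 0.87320.
Expected occupied = 152 × 0.87320 = 132.73 ≈ 133.

133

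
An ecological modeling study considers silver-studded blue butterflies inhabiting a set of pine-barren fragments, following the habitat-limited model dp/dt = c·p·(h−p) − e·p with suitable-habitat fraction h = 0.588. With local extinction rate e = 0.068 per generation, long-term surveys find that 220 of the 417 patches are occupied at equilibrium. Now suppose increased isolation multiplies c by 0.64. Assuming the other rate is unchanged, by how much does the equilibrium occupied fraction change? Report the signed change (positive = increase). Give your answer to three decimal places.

Observed p* = 220/417 = 0.52758.
Balance c(h−p*) = e gives c = e/(0.588 − 0.52758) = 0.068/0.06042 = 1.12546.
New p* = 0.588 − e/c = 0.588 − 0.06800/0.72029 = 0.49359.
Δp* = 0.49359 − 0.52758 = -0.03399.

-0.034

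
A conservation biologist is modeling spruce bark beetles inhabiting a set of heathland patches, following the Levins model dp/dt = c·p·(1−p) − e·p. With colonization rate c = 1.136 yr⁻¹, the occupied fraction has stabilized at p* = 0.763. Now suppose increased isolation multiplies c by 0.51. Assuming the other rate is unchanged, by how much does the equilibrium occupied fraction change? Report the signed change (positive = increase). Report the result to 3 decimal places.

-0.228

Balance c(1−p*) = e gives e = 1.136×(1 − 0.76300) = 0.26923.
New p* = 1 − e/c = 1 − 0.26923/0.57936 = 0.53530.
Δp* = 0.53530 − 0.76300 = -0.22770.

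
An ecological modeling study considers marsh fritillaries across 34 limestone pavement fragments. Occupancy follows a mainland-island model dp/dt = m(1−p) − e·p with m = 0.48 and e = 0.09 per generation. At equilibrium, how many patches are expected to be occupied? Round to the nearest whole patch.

p* = m/(m+e) = 0.48/0.5700 = 0.8421.
Expected occupied patches = N × p* = 34 × 0.8421 = 28.63 ≈ 29.

29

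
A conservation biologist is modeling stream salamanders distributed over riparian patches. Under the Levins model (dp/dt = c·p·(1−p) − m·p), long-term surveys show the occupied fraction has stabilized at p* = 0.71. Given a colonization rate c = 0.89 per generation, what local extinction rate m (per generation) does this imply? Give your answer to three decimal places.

0.258

At equilibrium c(1−p*) = m.
m = 0.89 × (1 − 0.71) = 0.89 × 0.2900 = 0.2581.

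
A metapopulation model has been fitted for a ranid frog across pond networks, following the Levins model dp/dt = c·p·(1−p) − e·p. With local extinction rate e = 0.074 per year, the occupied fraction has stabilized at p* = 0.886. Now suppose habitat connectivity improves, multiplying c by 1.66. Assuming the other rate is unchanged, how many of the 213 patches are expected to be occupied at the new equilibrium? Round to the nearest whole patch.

198

Balance c(1−p*) = e gives c = e/(1 − 0.88600) = 0.074/0.11400 = 0.64912.
New p* = 1 − e/c = 1 − 0.07400/1.07754 = 0.93133.
Expected occupied = 213 × 0.93133 = 198.37 ≈ 198.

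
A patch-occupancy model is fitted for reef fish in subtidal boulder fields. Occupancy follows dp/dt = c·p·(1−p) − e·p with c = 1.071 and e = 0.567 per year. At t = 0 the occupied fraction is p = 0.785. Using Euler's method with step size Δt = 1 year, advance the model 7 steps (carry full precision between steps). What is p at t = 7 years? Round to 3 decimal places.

0.471

Update rule: p ← p + [c·p·(1−p) − e·p]·Δt with Δt = 1.
p: 0.78500 → 0.52066  (Δp = -0.26434)
p: 0.52066 → 0.49274  (Δp = -0.02792)
p: 0.49274 → 0.48105  (Δp = -0.01169)
p: 0.48105 → 0.47566  (Δp = -0.00539)
p: 0.47566 → 0.47308  (Δp = -0.00258)
p: 0.47308 → 0.47182  (Δp = -0.00126)
p: 0.47182 → 0.47120  (Δp = -0.00062)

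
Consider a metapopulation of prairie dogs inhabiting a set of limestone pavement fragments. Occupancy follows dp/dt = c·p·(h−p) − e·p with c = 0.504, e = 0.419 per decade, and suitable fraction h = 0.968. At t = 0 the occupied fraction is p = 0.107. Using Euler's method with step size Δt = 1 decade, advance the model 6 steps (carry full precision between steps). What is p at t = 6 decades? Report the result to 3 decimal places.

Update rule: p ← p + [c·p·(h−p) − e·p]·Δt with Δt = 1.
  1  |  dp/dt·Δt = +0.001599  |  p_1 = 0.108599
  2  |  dp/dt·Δt = +0.001535  |  p_2 = 0.110134
  3  |  dp/dt·Δt = +0.001472  |  p_3 = 0.111606
  4  |  dp/dt·Δt = +0.001409  |  p_4 = 0.113015
  5  |  dp/dt·Δt = +0.001346  |  p_5 = 0.114361
  6  |  dp/dt·Δt = +0.001285  |  p_6 = 0.115646

0.116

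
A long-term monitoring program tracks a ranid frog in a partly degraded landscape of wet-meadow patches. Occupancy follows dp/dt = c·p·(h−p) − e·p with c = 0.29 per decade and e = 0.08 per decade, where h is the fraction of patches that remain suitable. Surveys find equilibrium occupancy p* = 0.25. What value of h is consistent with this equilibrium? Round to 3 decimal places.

0.526

At equilibrium c(h−p*) = e, so h = p* + e/c.
h = 0.25 + 0.08/0.29 = 0.25 + 0.2759 = 0.5259.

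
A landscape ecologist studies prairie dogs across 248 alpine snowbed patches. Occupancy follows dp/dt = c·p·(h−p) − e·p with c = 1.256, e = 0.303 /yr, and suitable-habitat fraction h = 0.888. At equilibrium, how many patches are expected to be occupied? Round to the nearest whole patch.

p* = h − e/c = 0.888 − 0.2412 = 0.6468.
Expected occupied patches = N × p* = 248 × 0.6468 = 160.40 ≈ 160.

160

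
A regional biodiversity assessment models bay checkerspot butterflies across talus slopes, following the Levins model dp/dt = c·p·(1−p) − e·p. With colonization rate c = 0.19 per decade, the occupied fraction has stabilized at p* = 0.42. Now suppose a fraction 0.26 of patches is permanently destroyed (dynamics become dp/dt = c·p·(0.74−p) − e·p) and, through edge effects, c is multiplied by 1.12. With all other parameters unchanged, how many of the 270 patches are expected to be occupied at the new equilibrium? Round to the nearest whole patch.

Balance c(1−p*) = e gives e = 0.19×(1 − 0.42000) = 0.11020.
New p* = 0.74 − e/c = 0.74 − 0.11020/0.21280 = 0.22214.
Expected occupied = 270 × 0.22214 = 59.98 ≈ 60.

60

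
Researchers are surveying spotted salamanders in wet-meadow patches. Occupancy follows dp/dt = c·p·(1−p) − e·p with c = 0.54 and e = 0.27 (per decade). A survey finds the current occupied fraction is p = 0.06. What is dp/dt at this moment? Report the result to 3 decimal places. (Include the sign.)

Colonization term: c·p·(1−p) = 0.54×0.06×0.9400 = 0.03046.
Extinction term: e·p = 0.01620.
dp/dt = 0.03046 − 0.01620 = 0.01426.

0.014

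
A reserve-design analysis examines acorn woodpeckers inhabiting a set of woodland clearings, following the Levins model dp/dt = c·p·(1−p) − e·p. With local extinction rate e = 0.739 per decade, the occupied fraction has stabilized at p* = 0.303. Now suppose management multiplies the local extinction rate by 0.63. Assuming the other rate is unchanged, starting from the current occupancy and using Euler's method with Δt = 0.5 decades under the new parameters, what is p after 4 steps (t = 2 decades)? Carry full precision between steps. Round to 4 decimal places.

0.4513

Balance c(1−p*) = e gives c = e/(1 − 0.30300) = 0.739/0.69700 = 1.06026.
Starting from p₀ = 0.30300; update p ← p + (dp/dt)·Δt with the new parameters.
t = 0.5: p = 0.30300 + (+0.04142) = 0.34442
t = 1: p = 0.34442 + (+0.03952) = 0.38395
t = 1.5: p = 0.38395 + (+0.03602) = 0.41996
t = 2: p = 0.41996 + (+0.03138) = 0.45134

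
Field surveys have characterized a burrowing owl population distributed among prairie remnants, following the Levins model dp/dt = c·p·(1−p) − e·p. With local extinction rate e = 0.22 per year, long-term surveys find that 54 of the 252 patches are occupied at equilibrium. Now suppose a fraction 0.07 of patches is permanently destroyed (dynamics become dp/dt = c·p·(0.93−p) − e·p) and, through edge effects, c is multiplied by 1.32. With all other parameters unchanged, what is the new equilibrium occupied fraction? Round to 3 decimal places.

0.335

Observed p* = 54/252 = 0.21429.
Balance c(1−p*) = e gives c = e/(1 − 0.21429) = 0.22/0.78571 = 0.28000.
New p* = 0.93 − e/c = 0.93 − 0.22000/0.36960 = 0.33476.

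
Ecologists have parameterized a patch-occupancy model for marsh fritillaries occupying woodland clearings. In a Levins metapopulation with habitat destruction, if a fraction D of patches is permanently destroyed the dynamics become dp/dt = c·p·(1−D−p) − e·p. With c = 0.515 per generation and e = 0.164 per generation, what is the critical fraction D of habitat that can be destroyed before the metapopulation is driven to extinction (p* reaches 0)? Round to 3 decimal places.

The nontrivial equilibrium is p* = (1−D) − e/c; extinction occurs when this hits zero.
So D_crit = 1 − e/c = 1 − 0.164/0.515 = 1 − 0.3184 = 0.6816.
This equals the undisturbed p*, a classic result of Lande's extension.

0.682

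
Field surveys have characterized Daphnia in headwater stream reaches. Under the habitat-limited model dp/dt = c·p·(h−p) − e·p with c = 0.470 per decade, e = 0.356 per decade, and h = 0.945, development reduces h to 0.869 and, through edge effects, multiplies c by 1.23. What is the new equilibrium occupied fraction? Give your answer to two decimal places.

Before: p* = h − e/c = 0.945 − 0.356/0.470 = 0.945 − 0.7574 = 0.1876.
After: c = 0.5781, e = 0.356, h = 0.869; p* = 0.869 − 0.356/0.5781 = 0.2532.

0.25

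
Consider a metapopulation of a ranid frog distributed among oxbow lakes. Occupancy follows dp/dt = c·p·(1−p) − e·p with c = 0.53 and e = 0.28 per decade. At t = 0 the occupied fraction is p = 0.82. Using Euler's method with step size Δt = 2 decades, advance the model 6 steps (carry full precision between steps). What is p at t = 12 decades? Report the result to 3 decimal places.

Update rule: p ← p + [c·p·(1−p) − e·p]·Δt with Δt = 2.
t = 2: p = 0.82000 + (-0.30274) = 0.51726
t = 4: p = 0.51726 + (-0.02498) = 0.49228
t = 6: p = 0.49228 + (-0.01074) = 0.48154
t = 8: p = 0.48154 + (-0.00502) = 0.47652
t = 10: p = 0.47652 + (-0.00243) = 0.47408
t = 12: p = 0.47408 + (-0.00120) = 0.47288

0.473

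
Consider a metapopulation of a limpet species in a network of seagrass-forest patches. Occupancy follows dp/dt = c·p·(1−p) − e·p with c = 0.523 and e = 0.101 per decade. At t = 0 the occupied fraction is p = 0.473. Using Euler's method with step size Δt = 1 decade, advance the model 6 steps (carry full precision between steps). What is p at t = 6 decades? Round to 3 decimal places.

Update rule: p ← p + [c·p·(1−p) − e·p]·Δt with Δt = 1.
  1  |  dp/dt·Δt = +0.082596  |  p_1 = 0.555596
  2  |  dp/dt·Δt = +0.073018  |  p_2 = 0.628614
  3  |  dp/dt·Δt = +0.058609  |  p_3 = 0.687223
  4  |  dp/dt·Δt = +0.043008  |  p_4 = 0.730231
  5  |  dp/dt·Δt = +0.029274  |  p_5 = 0.759505
  6  |  dp/dt·Δt = +0.018820  |  p_6 = 0.778325

0.778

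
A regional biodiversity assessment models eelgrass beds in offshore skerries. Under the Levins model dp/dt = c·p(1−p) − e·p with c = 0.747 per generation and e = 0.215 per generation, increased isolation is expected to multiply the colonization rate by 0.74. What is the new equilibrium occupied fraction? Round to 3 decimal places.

Before: p* = 1 − 0.215/0.747 = 0.7122.
After the change, c = 0.55278, e = 0.215, so p* = 1 − 0.215/0.55278 = 0.6111.

0.611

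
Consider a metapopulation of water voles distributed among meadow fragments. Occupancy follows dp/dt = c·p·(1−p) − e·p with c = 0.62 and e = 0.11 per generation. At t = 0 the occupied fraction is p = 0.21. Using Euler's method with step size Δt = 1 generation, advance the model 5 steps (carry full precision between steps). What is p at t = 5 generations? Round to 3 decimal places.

0.676

Update rule: p ← p + [c·p·(1−p) − e·p]·Δt with Δt = 1.
step 1: Δp = +0.07976, p = 0.28976
step 2: Δp = +0.09572, p = 0.38548
step 3: Δp = +0.10447, p = 0.48995
step 4: Δp = +0.10104, p = 0.59099
step 5: Δp = +0.08486, p = 0.67585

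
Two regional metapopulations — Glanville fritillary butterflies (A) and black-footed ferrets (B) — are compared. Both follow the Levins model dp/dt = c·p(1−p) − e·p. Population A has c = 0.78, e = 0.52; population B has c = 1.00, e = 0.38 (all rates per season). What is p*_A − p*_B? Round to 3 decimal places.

-0.287

A: p*_A = 1 − 0.52/0.78 = 0.3333.
B: p*_B = 1 − 0.38/1.00 = 0.6200.
p*_A − p*_B = 0.3333 − 0.6200 = -0.2867.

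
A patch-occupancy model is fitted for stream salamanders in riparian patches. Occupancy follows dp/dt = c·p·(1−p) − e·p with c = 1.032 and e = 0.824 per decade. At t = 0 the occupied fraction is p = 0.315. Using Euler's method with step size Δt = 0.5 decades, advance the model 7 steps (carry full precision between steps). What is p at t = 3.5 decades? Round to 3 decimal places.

Update rule: p ← p + [c·p·(1−p) − e·p]·Δt with Δt = 0.5.
step 1: Δp = -0.01844, p = 0.29656
step 2: Δp = -0.01454, p = 0.28202
step 3: Δp = -0.01171, p = 0.27031
step 4: Δp = -0.00959, p = 0.26072
step 5: Δp = -0.00796, p = 0.25276
step 6: Δp = -0.00668, p = 0.24608
step 7: Δp = -0.00565, p = 0.24043

0.240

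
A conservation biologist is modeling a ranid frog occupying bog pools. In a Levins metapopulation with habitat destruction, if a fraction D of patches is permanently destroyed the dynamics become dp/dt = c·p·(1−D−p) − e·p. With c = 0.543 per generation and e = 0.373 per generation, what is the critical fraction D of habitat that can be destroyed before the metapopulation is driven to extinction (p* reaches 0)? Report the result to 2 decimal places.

The nontrivial equilibrium is p* = (1−D) − e/c; extinction occurs when this hits zero.
So D_crit = 1 − e/c = 1 − 0.373/0.543 = 1 − 0.6869 = 0.3131.
This equals the undisturbed p*, a classic result of Lande's extension.

0.31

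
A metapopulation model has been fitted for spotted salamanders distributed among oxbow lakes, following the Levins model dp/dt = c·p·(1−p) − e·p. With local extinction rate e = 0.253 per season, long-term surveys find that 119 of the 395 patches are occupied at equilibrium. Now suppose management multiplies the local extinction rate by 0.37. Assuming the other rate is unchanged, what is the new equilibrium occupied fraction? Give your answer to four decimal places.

Observed p* = 119/395 = 0.30127.
Balance c(1−p*) = e gives c = e/(1 − 0.30127) = 0.253/0.69873 = 0.36209.
New p* = 1 − e/c = 1 − 0.09361/0.36209 = 0.74147.

0.7415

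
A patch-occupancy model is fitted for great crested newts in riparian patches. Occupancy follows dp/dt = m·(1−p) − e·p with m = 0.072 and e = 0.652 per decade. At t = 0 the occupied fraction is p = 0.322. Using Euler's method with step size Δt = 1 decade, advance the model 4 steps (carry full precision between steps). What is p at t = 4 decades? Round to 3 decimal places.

0.101

Update rule: p ← p + [m·(1−p) − e·p]·Δt with Δt = 1.
t = 1: p = 0.32200 + (-0.16113) = 0.16087
t = 2: p = 0.16087 + (-0.04447) = 0.11640
t = 3: p = 0.11640 + (-0.01227) = 0.10413
t = 4: p = 0.10413 + (-0.00339) = 0.10074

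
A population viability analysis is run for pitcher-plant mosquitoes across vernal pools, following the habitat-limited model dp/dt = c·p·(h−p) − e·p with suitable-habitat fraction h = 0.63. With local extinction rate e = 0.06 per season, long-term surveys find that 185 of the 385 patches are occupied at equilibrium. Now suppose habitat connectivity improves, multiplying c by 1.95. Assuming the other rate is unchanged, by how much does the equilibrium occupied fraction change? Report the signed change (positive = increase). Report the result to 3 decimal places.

0.073

Observed p* = 185/385 = 0.48052.
Balance c(h−p*) = e gives c = e/(0.63 − 0.48052) = 0.06/0.14948 = 0.40139.
New p* = 0.63 − e/c = 0.63 − 0.06000/0.78271 = 0.55334.
Δp* = 0.55334 − 0.48052 = +0.07282.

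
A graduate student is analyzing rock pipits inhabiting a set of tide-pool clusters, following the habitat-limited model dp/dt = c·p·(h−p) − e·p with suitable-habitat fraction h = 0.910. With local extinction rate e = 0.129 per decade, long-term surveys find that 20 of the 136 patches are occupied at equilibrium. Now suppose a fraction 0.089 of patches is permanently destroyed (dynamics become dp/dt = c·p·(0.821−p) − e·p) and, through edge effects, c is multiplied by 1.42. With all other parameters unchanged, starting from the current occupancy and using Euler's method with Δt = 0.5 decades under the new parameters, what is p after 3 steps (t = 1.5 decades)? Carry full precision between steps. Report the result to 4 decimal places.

Observed p* = 20/136 = 0.14706.
Balance c(h−p*) = e gives c = e/(0.91 − 0.14706) = 0.129/0.76294 = 0.16908.
Starting from p₀ = 0.14706; update p ← p + (dp/dt)·Δt with the new parameters.
t = 0.5: p = 0.14706 + (+0.00241) = 0.14947
t = 1: p = 0.14947 + (+0.00241) = 0.15188
t = 1.5: p = 0.15188 + (+0.00240) = 0.15428

0.1543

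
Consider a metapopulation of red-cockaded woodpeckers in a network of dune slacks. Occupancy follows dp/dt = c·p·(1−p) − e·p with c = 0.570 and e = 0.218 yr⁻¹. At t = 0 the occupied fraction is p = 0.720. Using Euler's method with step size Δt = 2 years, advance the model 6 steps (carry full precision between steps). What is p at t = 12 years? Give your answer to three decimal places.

0.618

Update rule: p ← p + [c·p·(1−p) − e·p]·Δt with Δt = 2.
  1  |  dp/dt·Δt = -0.084096  |  p_1 = 0.635904
  2  |  dp/dt·Δt = -0.013310  |  p_2 = 0.622594
  3  |  dp/dt·Δt = -0.003584  |  p_3 = 0.619010
  4  |  dp/dt·Δt = -0.001034  |  p_4 = 0.617975
  5  |  dp/dt·Δt = -0.000304  |  p_5 = 0.617671
  6  |  dp/dt·Δt = -0.000090  |  p_6 = 0.617582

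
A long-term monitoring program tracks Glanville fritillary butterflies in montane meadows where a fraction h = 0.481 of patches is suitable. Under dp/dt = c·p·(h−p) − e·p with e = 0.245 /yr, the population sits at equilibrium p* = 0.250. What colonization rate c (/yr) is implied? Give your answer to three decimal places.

1.061

At equilibrium c(h−p*) = e, so c = e/(h−p*).
c = 0.245/(0.481 − 0.250) = 0.245/0.2310 = 1.0606.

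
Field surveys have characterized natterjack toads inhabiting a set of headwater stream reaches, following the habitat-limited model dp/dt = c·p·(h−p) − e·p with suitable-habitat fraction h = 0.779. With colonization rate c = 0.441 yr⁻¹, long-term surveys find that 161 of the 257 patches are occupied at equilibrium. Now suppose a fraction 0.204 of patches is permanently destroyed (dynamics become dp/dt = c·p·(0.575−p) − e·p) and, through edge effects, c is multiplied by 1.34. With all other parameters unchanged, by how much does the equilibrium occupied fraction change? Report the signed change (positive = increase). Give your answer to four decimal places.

Observed p* = 161/257 = 0.62646.
Balance c(h−p*) = e gives e = 0.441×(0.779 − 0.62646) = 0.06727.
New p* = 0.575 − e/c = 0.575 − 0.06727/0.59094 = 0.46116.
Δp* = 0.46116 − 0.62646 = -0.16530.

-0.1653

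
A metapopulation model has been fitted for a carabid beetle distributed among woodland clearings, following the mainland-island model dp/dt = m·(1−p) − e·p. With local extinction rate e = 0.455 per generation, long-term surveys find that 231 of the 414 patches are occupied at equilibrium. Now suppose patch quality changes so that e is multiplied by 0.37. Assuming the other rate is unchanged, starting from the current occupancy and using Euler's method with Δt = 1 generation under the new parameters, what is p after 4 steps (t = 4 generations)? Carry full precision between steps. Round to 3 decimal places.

Observed p* = 231/414 = 0.55797.
Balance m(1−p*) = e·p* gives m = e·p*/(1−p*) = 0.455×0.55797/0.44203 = 0.57434.
Starting from p₀ = 0.55797; update p ← p + (dp/dt)·Δt with the new parameters.
step 1: Δp = +0.15994, p = 0.71791
step 2: Δp = +0.04115, p = 0.75907
step 3: Δp = +0.01059, p = 0.76966
step 4: Δp = +0.00272, p = 0.77238

0.772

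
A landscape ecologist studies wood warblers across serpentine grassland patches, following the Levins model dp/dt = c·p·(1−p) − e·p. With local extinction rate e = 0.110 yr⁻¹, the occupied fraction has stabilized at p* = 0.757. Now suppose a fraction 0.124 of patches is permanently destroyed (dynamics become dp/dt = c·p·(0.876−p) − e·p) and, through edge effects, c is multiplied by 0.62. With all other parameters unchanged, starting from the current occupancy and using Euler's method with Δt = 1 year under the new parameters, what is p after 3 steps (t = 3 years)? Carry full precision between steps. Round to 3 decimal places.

0.625

Balance c(1−p*) = e gives c = e/(1 − 0.75700) = 0.110/0.24300 = 0.45267.
Starting from p₀ = 0.75700; update p ← p + (dp/dt)·Δt with the new parameters.
t = 1: p = 0.75700 + (-0.05799) = 0.69901
t = 2: p = 0.69901 + (-0.04217) = 0.65684
t = 3: p = 0.65684 + (-0.03185) = 0.62499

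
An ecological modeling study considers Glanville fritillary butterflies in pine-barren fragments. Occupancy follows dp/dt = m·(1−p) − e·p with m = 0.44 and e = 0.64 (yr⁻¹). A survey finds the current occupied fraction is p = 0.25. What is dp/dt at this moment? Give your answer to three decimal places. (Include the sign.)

Colonization term: m·(1−p) = 0.44×0.7500 = 0.33000.
Extinction term: e·p = 0.16000.
dp/dt = 0.33000 − 0.16000 = 0.17000.

0.170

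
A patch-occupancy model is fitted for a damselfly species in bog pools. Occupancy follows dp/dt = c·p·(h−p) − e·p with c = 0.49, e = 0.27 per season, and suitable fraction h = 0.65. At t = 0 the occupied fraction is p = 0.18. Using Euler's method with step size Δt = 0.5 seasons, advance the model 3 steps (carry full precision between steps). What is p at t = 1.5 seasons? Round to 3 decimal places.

0.170

Update rule: p ← p + [c·p·(h−p) − e·p]·Δt with Δt = 0.5.
t = 0.5: p = 0.18000 + (-0.00357) = 0.17643
t = 1: p = 0.17643 + (-0.00335) = 0.17308
t = 1.5: p = 0.17308 + (-0.00314) = 0.16994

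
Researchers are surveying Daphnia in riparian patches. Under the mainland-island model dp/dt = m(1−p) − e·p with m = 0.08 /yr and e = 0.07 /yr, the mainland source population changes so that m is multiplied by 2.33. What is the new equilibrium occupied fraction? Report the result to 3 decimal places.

Before: p* = 0.08/(0.08+0.07) = 0.5333.
After: m = 0.1864, e = 0.07; p* = 0.1864/0.2564 = 0.7270.

0.727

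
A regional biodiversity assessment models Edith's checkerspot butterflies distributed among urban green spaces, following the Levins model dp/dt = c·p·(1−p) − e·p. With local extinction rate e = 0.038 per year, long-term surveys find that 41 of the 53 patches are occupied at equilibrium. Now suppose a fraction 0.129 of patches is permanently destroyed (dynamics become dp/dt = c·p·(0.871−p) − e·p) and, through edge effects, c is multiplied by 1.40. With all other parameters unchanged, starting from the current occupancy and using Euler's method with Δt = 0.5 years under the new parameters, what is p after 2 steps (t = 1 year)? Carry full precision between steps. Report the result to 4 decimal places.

0.7625

Observed p* = 41/53 = 0.77358.
Balance c(1−p*) = e gives c = e/(1 − 0.77358) = 0.038/0.22642 = 0.16783.
Starting from p₀ = 0.77358; update p ← p + (dp/dt)·Δt with the new parameters.
t = 0.5: p = 0.77358 + (-0.00584) = 0.76774
t = 1: p = 0.76774 + (-0.00527) = 0.76247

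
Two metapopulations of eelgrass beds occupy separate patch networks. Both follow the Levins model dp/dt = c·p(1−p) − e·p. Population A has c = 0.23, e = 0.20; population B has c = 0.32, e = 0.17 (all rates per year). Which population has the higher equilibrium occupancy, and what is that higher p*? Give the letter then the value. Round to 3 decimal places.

B, 0.469

A: p*_A = 1 − 0.20/0.23 = 0.1304.
B: p*_B = 1 − 0.17/0.32 = 0.4688.
B is higher at 0.4688.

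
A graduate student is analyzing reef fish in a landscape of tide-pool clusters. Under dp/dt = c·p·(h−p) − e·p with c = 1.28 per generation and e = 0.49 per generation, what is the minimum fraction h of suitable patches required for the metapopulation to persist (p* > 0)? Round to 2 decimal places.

0.38

p* = h − e/c is positive only when h > e/c.
h_min = e/c = 0.49/1.28 = 0.3828.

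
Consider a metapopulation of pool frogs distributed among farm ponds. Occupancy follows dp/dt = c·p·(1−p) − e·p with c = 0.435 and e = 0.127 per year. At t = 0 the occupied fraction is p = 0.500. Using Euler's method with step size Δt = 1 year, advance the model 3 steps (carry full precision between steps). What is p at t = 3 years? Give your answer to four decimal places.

Update rule: p ← p + [c·p·(1−p) − e·p]·Δt with Δt = 1.
t = 1: p = 0.50000 + (+0.04525) = 0.54525
t = 2: p = 0.54525 + (+0.03861) = 0.58386
t = 3: p = 0.58386 + (+0.03154) = 0.61540

0.6154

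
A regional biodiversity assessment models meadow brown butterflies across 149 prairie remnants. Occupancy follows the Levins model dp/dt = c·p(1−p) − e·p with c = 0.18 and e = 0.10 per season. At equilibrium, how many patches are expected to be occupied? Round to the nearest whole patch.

66

p* = 1 − e/c = 1 − 0.10/0.18 = 0.4444.
Expected occupied patches = N × p* = 149 × 0.4444 = 66.22 ≈ 66.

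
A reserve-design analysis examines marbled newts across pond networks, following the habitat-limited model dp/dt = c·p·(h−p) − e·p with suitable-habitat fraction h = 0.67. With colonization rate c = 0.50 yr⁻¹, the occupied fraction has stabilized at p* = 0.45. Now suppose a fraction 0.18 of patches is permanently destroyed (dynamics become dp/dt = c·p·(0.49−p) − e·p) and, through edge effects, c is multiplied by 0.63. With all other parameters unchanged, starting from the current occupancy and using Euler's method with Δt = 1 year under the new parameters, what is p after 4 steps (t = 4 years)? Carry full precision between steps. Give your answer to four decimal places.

0.3229

Balance c(h−p*) = e gives e = 0.50×(0.67 − 0.45000) = 0.11000.
Starting from p₀ = 0.45000; update p ← p + (dp/dt)·Δt with the new parameters.
step 1: Δp = -0.04383, p = 0.40617
step 2: Δp = -0.03395, p = 0.37222
step 3: Δp = -0.02713, p = 0.34508
step 4: Δp = -0.02221, p = 0.32288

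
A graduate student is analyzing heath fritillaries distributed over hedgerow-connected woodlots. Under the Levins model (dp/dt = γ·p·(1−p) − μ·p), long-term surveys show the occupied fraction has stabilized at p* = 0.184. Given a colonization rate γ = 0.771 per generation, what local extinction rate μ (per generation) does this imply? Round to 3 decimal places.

At equilibrium γ(1−p*) = μ.
μ = 0.771 × (1 − 0.184) = 0.771 × 0.8160 = 0.6291.

0.629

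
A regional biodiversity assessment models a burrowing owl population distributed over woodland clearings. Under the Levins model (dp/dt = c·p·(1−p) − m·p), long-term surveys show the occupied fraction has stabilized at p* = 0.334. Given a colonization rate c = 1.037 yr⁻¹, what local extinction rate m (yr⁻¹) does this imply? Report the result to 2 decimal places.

0.69

At equilibrium c(1−p*) = m.
m = 1.037 × (1 − 0.334) = 1.037 × 0.6660 = 0.6906.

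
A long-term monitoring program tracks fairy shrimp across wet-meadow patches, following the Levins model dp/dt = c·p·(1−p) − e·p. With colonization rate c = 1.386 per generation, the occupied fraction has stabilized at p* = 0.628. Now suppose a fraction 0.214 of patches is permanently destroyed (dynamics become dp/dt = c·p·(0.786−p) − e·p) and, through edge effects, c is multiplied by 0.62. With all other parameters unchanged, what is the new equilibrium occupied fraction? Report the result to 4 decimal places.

0.1860

Balance c(1−p*) = e gives e = 1.386×(1 − 0.62800) = 0.51559.
New p* = 0.786 − e/c = 0.786 − 0.51559/0.85932 = 0.18600.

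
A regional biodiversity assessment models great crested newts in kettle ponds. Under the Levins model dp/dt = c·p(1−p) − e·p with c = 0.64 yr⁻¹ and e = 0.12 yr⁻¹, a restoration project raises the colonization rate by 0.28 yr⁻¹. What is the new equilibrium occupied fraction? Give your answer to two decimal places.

Before: p* = 1 − 0.12/0.64 = 0.8125.
After the change, c = 0.92, e = 0.12, so p* = 1 − 0.12/0.92 = 0.8696.

0.87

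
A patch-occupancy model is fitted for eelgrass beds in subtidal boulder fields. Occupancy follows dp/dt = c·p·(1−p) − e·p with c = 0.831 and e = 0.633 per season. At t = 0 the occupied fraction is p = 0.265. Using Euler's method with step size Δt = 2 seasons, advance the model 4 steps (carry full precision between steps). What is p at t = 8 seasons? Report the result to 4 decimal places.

Update rule: p ← p + [c·p·(1−p) − e·p]·Δt with Δt = 2.
  1  |  dp/dt·Δt = -0.011774  |  p_1 = 0.253226
  2  |  dp/dt·Δt = -0.006296  |  p_2 = 0.246930
  3  |  dp/dt·Δt = -0.003555  |  p_3 = 0.243375
  4  |  dp/dt·Δt = -0.002066  |  p_4 = 0.241309

0.2413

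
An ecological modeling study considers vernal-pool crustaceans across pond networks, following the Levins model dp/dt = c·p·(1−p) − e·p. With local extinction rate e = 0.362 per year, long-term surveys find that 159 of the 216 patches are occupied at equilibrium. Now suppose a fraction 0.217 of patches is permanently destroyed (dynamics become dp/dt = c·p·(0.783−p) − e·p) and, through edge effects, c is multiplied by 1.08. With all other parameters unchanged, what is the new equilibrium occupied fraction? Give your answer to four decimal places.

Observed p* = 159/216 = 0.73611.
Balance c(1−p*) = e gives c = e/(1 − 0.73611) = 0.362/0.26389 = 1.37178.
New p* = 0.783 − e/c = 0.783 − 0.36200/1.48152 = 0.53866.

0.5387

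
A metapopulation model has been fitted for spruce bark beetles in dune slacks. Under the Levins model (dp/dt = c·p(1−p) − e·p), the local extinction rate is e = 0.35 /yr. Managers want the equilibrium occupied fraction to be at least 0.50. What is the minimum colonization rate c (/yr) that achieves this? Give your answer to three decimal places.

0.700

p* = 1 − e/c ≥ 0.50 requires e/c ≤ 0.5000, i.e. c ≥ e/0.5000.
c_min = 0.35/0.5000 = 0.7000.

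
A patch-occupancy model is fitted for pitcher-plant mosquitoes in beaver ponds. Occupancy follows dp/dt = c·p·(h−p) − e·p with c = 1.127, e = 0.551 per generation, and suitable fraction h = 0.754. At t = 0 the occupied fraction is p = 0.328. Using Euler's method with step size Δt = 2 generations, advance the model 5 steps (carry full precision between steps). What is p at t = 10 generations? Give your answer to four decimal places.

0.2655

Update rule: p ← p + [c·p·(h−p) − e·p]·Δt with Δt = 2.
  1  |  dp/dt·Δt = -0.046509  |  p_1 = 0.281491
  2  |  dp/dt·Δt = -0.010405  |  p_2 = 0.271086
  3  |  dp/dt·Δt = -0.003663  |  p_3 = 0.267423
  4  |  dp/dt·Δt = -0.001405  |  p_4 = 0.266018
  5  |  dp/dt·Δt = -0.000555  |  p_5 = 0.265462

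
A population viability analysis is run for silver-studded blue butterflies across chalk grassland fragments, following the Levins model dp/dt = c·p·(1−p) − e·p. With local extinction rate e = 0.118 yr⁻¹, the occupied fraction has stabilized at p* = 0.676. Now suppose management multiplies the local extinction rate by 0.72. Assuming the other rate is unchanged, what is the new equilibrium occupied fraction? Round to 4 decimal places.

Balance c(1−p*) = e gives c = e/(1 − 0.67600) = 0.118/0.32400 = 0.36420.
New p* = 1 − e/c = 1 − 0.08496/0.36420 = 0.76672.

0.7667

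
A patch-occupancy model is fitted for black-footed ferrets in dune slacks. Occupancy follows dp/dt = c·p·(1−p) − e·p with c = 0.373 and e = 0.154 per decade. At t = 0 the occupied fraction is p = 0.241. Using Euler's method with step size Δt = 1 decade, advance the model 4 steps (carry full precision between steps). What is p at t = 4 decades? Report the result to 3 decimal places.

0.368

Update rule: p ← p + [c·p·(1−p) − e·p]·Δt with Δt = 1.
t = 1: p = 0.24100 + (+0.03111) = 0.27211
t = 2: p = 0.27211 + (+0.03197) = 0.30409
t = 3: p = 0.30409 + (+0.03210) = 0.33619
t = 4: p = 0.33619 + (+0.03147) = 0.36766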